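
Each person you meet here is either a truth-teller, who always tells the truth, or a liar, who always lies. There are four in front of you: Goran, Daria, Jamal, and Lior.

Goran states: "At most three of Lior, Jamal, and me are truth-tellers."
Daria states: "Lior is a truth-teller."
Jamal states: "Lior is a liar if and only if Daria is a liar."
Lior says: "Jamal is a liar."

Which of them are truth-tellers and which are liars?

Regardless of anyone's role, Goran's statement is true, so Goran is a truth-teller.
Consider Daria. Suppose Daria is a truth-teller.
Then no assignment of the remaining roles makes every statement match its speaker's type — contradiction.
So Daria is a liar.
Consider Jamal. Suppose Jamal is a liar.
Then no assignment of the remaining roles makes every statement match its speaker's type — contradiction.
So Jamal is a truth-teller.
With that fixed, Lior's statement is false, so Lior is a liar.

Goran: truth-teller, Daria: liar, Jamal: truth-teller, Lior: liar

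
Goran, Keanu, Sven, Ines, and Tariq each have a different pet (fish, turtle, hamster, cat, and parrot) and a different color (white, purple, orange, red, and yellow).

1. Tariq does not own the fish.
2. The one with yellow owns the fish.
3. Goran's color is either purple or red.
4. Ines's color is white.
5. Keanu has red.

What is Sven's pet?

fish

With clues 1–5, cat, hamster, parrot, and turtle are impossible for Sven's pet.
That leaves fish.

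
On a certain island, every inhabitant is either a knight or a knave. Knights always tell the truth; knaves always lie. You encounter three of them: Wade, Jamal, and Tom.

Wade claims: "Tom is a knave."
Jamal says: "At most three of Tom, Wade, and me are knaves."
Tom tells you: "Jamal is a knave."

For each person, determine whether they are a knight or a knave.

Wade: knight, Jamal: knight, Tom: knave

Regardless of anyone's role, Jamal's statement is true, so Jamal is a knight.
With that fixed, Tom's statement is false, so Tom is a knave.
With that fixed, Wade's statement is true, so Wade is a knight.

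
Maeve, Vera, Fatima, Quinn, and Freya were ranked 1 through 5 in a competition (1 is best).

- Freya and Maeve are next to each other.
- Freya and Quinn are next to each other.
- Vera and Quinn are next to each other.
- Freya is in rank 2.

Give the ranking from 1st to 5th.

Maeve, Freya, Quinn, Vera, Fatima

From clues 1–2: Freya is in {2,3,4}.
From clues 1–3: Fatima is in {1,5}.
From clues 1–4: Maeve → rank 1, Freya → rank 2, Quinn → rank 3, Vera → rank 4, Fatima → rank 5.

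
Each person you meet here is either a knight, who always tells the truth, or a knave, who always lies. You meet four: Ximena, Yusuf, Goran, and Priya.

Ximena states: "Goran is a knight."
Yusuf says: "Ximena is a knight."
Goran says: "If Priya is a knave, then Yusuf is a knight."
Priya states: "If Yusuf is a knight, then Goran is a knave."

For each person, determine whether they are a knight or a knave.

Ximena: knight, Yusuf: knight, Goran: knight, Priya: knave

Consider Ximena. Suppose Ximena is a knave.
Then no assignment of the remaining roles makes every statement match its speaker's type — contradiction.
So Ximena is a knight.
With that fixed, Yusuf's statement is true, so Yusuf is a knight.
With that fixed, Goran's statement is true, so Goran is a knight.
With that fixed, Priya's statement is false, so Priya is a knave.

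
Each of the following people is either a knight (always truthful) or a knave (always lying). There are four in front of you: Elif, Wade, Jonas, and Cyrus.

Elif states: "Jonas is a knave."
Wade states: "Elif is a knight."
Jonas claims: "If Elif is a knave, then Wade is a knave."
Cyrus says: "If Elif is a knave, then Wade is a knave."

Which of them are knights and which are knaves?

Elif: knave, Wade: knave, Jonas: knight, Cyrus: knight

Consider Elif. Suppose Elif is a knight.
Then no assignment of the remaining roles makes every statement match its speaker's type — contradiction.
So Elif is a knave.
With that fixed, Wade's statement is false, so Wade is a knave.
With that fixed, Jonas's statement is true, so Jonas is a knight.
With that fixed, Cyrus's statement is true, so Cyrus is a knight.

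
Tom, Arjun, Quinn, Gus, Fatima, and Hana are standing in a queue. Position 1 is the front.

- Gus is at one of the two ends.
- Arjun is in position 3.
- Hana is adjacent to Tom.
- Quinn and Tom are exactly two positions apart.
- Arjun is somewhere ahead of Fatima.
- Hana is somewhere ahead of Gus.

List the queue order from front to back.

Hana, Tom, Arjun, Quinn, Fatima, Gus

From clue 1: Gus is in {1,6}.
From clues 1–2: Arjun → position 3.
From clues 1–3: Gus is in {1,6}.
From clues 1–5: Tom is in {2,4}.
From clues 1–6: Hana → position 1, Tom → position 2, Quinn → position 4, Fatima → position 5, Gus → position 6.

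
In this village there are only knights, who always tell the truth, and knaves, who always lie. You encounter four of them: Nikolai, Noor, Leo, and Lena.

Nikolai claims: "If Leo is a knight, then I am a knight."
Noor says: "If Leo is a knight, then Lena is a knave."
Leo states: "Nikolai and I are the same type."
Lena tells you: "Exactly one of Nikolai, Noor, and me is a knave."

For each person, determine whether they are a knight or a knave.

Nikolai: knight, Noor: knave, Leo: knight, Lena: knight

Consider Nikolai. Suppose Nikolai is a knave.
Then whichever role Leo has, Leo's statement has the wrong truth value — contradiction.
So Nikolai is a knight.
Consider Noor. Suppose Noor is a knight.
Then whichever role Lena has, Lena's statement has the wrong truth value — contradiction.
So Noor is a knave.
Consider Leo. Suppose Leo is a knave.
Then Noor's statement comes out true, contradicting Noor being a knave.
So Leo is a knight.
Consider Lena. Suppose Lena is a knave.
Then Noor's statement comes out true, contradicting Noor being a knave.
So Lena is a knight.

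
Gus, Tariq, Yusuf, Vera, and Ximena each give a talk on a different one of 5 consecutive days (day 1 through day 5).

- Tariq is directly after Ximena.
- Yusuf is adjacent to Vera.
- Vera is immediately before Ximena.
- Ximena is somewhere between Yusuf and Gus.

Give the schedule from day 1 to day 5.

Yusuf, Vera, Ximena, Tariq, Gus

From clue 1: Tariq is in {2,3,4,5}.
From clues 1–2: Gus is in {1,3,5}.
From clues 1–3: Gus is in {1,5}.
From clues 1–4: Yusuf → day 1, Vera → day 2, Ximena → day 3, Tariq → day 4, Gus → day 5.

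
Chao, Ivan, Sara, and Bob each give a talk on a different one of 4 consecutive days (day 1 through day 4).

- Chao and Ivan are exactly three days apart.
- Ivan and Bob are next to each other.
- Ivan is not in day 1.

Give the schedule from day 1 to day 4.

Chao, Sara, Bob, Ivan

From clue 1: Chao is in {1,4}.
From clues 1–3: Chao → day 1, Sara → day 2, Bob → day 3, Ivan → day 4.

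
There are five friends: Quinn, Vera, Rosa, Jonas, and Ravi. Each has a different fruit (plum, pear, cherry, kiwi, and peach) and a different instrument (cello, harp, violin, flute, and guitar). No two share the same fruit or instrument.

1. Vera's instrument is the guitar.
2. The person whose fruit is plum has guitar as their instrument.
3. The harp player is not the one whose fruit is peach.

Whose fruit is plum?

With clues 1–2, Jonas, Quinn, Ravi, and Rosa are impossible for the one with fruit plum.
That leaves Vera.

Vera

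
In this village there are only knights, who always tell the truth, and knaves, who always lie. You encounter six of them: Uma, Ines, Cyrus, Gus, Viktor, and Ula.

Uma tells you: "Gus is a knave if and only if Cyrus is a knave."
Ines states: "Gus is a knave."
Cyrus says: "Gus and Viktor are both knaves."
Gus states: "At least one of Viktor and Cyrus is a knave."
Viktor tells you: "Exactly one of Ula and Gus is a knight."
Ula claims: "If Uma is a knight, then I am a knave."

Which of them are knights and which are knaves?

Uma: knave, Ines: knave, Cyrus: knave, Gus: knight, Viktor: knave, Ula: knight

Consider Uma. Suppose Uma is a knight.
Then whichever role Ula has, Ula's statement has the wrong truth value — contradiction.
So Uma is a knave.
With that fixed, Ula's statement is true, so Ula is a knight.
Consider Ines. Suppose Ines is a knight.
Then no assignment of the remaining roles makes every statement match its speaker's type — contradiction.
So Ines is a knave.
Consider Cyrus. Suppose Cyrus is a knight.
Then no assignment of the remaining roles makes every statement match its speaker's type — contradiction.
So Cyrus is a knave.
With that fixed, Gus's statement is true, so Gus is a knight.
With that fixed, Viktor's statement is false, so Viktor is a knave.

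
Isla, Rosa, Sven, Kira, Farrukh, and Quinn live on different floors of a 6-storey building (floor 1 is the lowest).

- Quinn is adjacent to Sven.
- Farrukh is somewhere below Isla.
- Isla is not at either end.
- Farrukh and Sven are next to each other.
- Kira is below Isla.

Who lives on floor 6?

With clues 1–2, Farrukh is ruled out for floor 6.
With clues 1–3, Isla is ruled out for floor 6.
With clues 1–4, Quinn and Sven are ruled out for floor 6.
With clues 1–5, Kira is ruled out for floor 6.
So floor 6 is Rosa.

Rosa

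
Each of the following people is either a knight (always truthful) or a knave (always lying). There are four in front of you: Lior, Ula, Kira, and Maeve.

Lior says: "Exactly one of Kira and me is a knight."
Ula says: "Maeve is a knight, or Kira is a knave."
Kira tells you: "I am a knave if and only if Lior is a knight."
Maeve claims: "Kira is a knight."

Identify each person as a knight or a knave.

Lior: knave, Ula: knight, Kira: knave, Maeve: knave

Consider Lior. Suppose Lior is a knight.
Then whichever role Kira has, Kira's statement has the wrong truth value — contradiction.
So Lior is a knave.
Consider Ula. Suppose Ula is a knave.
Then no assignment of the remaining roles makes every statement match its speaker's type — contradiction.
So Ula is a knight.
Consider Kira. Suppose Kira is a knight.
Then Lior's statement comes out true, contradicting Lior being a knave.
So Kira is a knave.
With that fixed, Maeve's statement is false, so Maeve is a knave.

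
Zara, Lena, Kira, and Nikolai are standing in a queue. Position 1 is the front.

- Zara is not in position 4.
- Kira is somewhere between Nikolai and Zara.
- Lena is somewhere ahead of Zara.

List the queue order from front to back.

Lena, Zara, Kira, Nikolai

From clue 1: Zara is in {1,2,3}.
From clues 1–2: Kira is in {2,3}.
From clues 1–3: Lena → position 1, Zara → position 2, Kira → position 3, Nikolai → position 4.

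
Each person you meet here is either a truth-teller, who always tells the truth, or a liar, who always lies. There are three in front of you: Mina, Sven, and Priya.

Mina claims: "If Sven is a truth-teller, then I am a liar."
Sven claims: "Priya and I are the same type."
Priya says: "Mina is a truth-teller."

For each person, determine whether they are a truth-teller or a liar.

Consider Mina. Suppose Mina is a liar.
Then Mina's own statement would have to be false, but it can't be — contradiction.
So Mina is a truth-teller.
With that fixed, Priya's statement is true, so Priya is a truth-teller.
Consider Sven. Suppose Sven is a truth-teller.
Then Mina's statement comes out false, contradicting Mina being a truth-teller.
So Sven is a liar.

Mina: truth-teller, Sven: liar, Priya: truth-teller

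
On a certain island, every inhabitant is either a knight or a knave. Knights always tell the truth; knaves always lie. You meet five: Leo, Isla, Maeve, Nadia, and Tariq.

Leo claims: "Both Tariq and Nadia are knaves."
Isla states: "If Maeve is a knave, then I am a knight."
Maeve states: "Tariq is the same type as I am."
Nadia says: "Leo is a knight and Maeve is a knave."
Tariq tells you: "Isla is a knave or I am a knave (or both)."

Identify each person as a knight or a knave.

Consider Leo. Suppose Leo is a knight.
Then no assignment of the remaining roles makes every statement match its speaker's type — contradiction.
So Leo is a knave.
With that fixed, Nadia's statement is false, so Nadia is a knave.
Consider Isla. Suppose Isla is a knight.
Then whichever role Tariq has, Tariq's statement has the wrong truth value — contradiction.
So Isla is a knave.
With that fixed, Tariq's statement is true, so Tariq is a knight.
Consider Maeve. Suppose Maeve is a knight.
Then Isla's statement comes out true, contradicting Isla being a knave.
So Maeve is a knave.

Leo: knave, Isla: knave, Maeve: knave, Nadia: knave, Tariq: knight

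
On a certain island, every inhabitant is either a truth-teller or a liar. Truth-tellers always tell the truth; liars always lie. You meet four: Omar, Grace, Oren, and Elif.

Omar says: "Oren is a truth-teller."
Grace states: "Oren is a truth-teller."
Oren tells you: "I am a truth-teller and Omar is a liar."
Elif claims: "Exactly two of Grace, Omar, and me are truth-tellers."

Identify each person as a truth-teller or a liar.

Consider Omar. Suppose Omar is a truth-teller.
Then no assignment of the remaining roles makes every statement match its speaker's type — contradiction.
So Omar is a liar.
Consider Grace. Suppose Grace is a truth-teller.
Then no assignment of the remaining roles makes every statement match its speaker's type — contradiction.
So Grace is a liar.
With that fixed, Elif's statement is false, so Elif is a liar.
Consider Oren. Suppose Oren is a truth-teller.
Then Omar's statement comes out true, contradicting Omar being a liar.
So Oren is a liar.

Omar: liar, Grace: liar, Oren: liar, Elif: liar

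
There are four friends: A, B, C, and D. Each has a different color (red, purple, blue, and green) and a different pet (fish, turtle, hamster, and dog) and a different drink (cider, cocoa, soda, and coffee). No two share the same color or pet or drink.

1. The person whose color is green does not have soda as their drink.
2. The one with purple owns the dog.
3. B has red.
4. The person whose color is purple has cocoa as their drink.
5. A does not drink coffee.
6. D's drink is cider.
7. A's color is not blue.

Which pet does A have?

With clues 1–7, fish, hamster, and turtle are impossible for A's pet.
That leaves dog.

dog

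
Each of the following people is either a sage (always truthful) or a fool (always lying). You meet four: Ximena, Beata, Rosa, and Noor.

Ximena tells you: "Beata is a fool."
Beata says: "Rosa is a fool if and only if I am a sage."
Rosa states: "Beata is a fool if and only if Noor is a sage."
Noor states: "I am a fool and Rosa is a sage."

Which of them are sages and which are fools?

Ximena: sage, Beata: fool, Rosa: fool, Noor: fool

Consider Ximena. Suppose Ximena is a fool.
Then no assignment of the remaining roles makes every statement match its speaker's type — contradiction.
So Ximena is a sage.
Consider Beata. Suppose Beata is a sage.
Then Ximena's statement comes out false, contradicting Ximena being a sage.
So Beata is a fool.
Consider Rosa. Suppose Rosa is a sage.
Then Beata's statement comes out true, contradicting Beata being a fool.
So Rosa is a fool.
With that fixed, Noor's statement is false, so Noor is a fool.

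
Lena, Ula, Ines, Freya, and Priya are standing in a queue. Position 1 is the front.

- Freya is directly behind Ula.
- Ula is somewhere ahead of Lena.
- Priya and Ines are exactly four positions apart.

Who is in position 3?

Freya

With clues 1–3, Ines, Lena, Priya, and Ula are ruled out for position 3.
So position 3 is Freya.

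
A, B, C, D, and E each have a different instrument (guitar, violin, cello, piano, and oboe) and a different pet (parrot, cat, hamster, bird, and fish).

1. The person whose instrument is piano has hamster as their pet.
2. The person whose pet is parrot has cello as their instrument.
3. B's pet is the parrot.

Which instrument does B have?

With clues 1–3, guitar, oboe, piano, and violin are impossible for B's instrument.
That leaves cello.

cello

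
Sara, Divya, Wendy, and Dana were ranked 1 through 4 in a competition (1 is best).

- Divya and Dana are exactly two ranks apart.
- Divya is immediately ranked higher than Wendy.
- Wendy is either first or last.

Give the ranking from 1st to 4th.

Dana, Sara, Divya, Wendy

From clues 1–2: Sara is in {1,2,4}.
From clues 1–3: Dana → rank 1, Sara → rank 2, Divya → rank 3, Wendy → rank 4.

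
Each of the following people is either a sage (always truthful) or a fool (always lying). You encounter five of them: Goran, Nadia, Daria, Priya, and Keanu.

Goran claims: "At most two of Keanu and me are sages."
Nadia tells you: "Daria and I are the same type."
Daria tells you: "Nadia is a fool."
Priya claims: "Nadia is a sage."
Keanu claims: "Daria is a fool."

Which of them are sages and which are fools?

Goran: sage, Nadia: fool, Daria: sage, Priya: fool, Keanu: fool

Regardless of anyone's role, Goran's statement is true, so Goran is a sage.
Consider Nadia. Suppose Nadia is a sage.
Then no assignment of the remaining roles makes every statement match its speaker's type — contradiction.
So Nadia is a fool.
With that fixed, Daria's statement is true, so Daria is a sage.
With that fixed, Priya's statement is false, so Priya is a fool.
With that fixed, Keanu's statement is false, so Keanu is a fool.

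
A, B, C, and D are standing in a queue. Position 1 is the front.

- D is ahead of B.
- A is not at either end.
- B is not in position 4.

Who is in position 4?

With clue 1, D is ruled out for position 4.
With clues 1–2, A is ruled out for position 4.
With clues 1–3, B is ruled out for position 4.
So position 4 is C.

C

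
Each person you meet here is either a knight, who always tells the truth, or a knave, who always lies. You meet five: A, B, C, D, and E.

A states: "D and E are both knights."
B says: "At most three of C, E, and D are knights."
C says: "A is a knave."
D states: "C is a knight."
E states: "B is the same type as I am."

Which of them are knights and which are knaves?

A: knave, B: knight, C: knight, D: knight, E: knave

Regardless of anyone's role, B's statement is true, so B is a knight.
Consider A. Suppose A is a knight.
Then no assignment of the remaining roles makes every statement match its speaker's type — contradiction.
So A is a knave.
With that fixed, C's statement is true, so C is a knight.
With that fixed, D's statement is true, so D is a knight.
Consider E. Suppose E is a knight.
Then A's statement comes out true, contradicting A being a knave.
So E is a knave.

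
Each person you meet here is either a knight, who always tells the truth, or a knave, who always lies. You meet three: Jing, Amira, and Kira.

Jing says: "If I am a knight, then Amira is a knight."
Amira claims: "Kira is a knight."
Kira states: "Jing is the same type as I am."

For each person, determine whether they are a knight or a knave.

Consider Jing. Suppose Jing is a knave.
Then Jing's own statement would have to be false, but it can't be — contradiction.
So Jing is a knight.
Consider Amira. Suppose Amira is a knave.
Then Jing's statement comes out false, contradicting Jing being a knight.
So Amira is a knight.
Consider Kira. Suppose Kira is a knave.
Then Amira's statement comes out false, contradicting Amira being a knight.
So Kira is a knight.

Jing: knight, Amira: knight, Kira: knight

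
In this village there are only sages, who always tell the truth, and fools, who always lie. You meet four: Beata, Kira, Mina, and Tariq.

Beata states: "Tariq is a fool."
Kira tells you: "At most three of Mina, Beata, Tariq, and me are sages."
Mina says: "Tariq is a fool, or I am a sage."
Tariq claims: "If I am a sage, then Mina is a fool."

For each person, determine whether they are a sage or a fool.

Consider Beata. Suppose Beata is a sage.
Then no assignment of the remaining roles makes every statement match its speaker's type — contradiction.
So Beata is a fool.
With that fixed, Kira's statement is true, so Kira is a sage.
Consider Mina. Suppose Mina is a sage.
Then whichever role Tariq has, Tariq's statement has the wrong truth value — contradiction.
So Mina is a fool.
With that fixed, Tariq's statement is true, so Tariq is a sage.

Beata: fool, Kira: sage, Mina: fool, Tariq: sage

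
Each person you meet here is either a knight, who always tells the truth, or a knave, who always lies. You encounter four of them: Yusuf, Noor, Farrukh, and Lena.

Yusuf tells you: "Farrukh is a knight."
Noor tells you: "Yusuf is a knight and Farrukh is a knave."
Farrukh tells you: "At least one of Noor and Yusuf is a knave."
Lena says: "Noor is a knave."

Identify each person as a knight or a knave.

Yusuf: knight, Noor: knave, Farrukh: knight, Lena: knight

Consider Yusuf. Suppose Yusuf is a knave.
Then no assignment of the remaining roles makes every statement match its speaker's type — contradiction.
So Yusuf is a knight.
Consider Noor. Suppose Noor is a knight.
Then no assignment of the remaining roles makes every statement match its speaker's type — contradiction.
So Noor is a knave.
With that fixed, Farrukh's statement is true, so Farrukh is a knight.
With that fixed, Lena's statement is true, so Lena is a knight.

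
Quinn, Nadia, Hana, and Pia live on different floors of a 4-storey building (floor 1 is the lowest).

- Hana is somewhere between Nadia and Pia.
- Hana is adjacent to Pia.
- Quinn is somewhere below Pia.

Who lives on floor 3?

Hana

With clues 1–3, Nadia, Pia, and Quinn are ruled out for floor 3.
So floor 3 is Hana.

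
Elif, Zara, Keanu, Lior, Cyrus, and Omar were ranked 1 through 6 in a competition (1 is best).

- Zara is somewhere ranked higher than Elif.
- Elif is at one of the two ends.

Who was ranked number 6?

Elif

With clue 1, Zara is ruled out for rank 6.
With clues 1–2, Cyrus, Keanu, Lior, and Omar are ruled out for rank 6.
So rank 6 is Elif.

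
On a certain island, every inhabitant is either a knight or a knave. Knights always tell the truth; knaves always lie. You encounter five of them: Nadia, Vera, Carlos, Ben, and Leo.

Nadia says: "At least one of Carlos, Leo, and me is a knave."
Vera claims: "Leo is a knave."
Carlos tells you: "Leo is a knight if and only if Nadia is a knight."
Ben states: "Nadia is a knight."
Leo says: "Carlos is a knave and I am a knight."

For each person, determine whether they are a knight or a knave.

Consider Nadia. Suppose Nadia is a knave.
Then Nadia's own statement would have to be false, but it can't be — contradiction.
So Nadia is a knight.
With that fixed, Ben's statement is true, so Ben is a knight.
Consider Vera. Suppose Vera is a knave.
Then no assignment of the remaining roles makes every statement match its speaker's type — contradiction.
So Vera is a knight.
Consider Carlos. Suppose Carlos is a knight.
Then no assignment of the remaining roles makes every statement match its speaker's type — contradiction.
So Carlos is a knave.
Consider Leo. Suppose Leo is a knight.
Then Vera's statement comes out false, contradicting Vera being a knight.
So Leo is a knave.

Nadia: knight, Vera: knight, Carlos: knave, Ben: knight, Leo: knave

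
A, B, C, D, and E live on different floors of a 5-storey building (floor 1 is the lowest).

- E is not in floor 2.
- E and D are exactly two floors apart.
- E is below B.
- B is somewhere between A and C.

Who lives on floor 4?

With clues 1–2, D is ruled out for floor 4.
With clues 1–4, A, C, and E are ruled out for floor 4.
So floor 4 is B.

B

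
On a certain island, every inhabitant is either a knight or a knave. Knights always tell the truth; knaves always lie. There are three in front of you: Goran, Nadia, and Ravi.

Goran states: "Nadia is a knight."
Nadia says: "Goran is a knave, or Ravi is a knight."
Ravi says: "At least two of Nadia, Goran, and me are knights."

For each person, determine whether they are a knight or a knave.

Consider Goran. Suppose Goran is a knave.
Then no assignment of the remaining roles makes every statement match its speaker's type — contradiction.
So Goran is a knight.
Consider Nadia. Suppose Nadia is a knave.
Then Goran's statement comes out false, contradicting Goran being a knight.
So Nadia is a knight.
With that fixed, Ravi's statement is true, so Ravi is a knight.

Goran: knight, Nadia: knight, Ravi: knight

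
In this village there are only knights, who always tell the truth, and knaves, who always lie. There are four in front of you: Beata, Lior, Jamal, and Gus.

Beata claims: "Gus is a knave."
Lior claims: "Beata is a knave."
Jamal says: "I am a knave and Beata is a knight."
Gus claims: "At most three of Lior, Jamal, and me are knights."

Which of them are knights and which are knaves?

Regardless of anyone's role, Gus's statement is true, so Gus is a knight.
With that fixed, Beata's statement is false, so Beata is a knave.
With that fixed, Lior's statement is true, so Lior is a knight.
With that fixed, Jamal's statement is false, so Jamal is a knave.

Beata: knave, Lior: knight, Jamal: knave, Gus: knight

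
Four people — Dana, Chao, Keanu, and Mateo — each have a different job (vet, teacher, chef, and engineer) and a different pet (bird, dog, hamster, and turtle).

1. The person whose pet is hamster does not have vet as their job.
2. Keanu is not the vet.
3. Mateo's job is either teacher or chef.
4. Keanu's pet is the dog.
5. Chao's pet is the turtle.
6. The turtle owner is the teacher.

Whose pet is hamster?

With clues 1–4, Keanu is impossible for the one with pet hamster.
With clues 1–5, Chao is impossible for the one with pet hamster.
With clues 1–6, Dana is impossible for the one with pet hamster.
That leaves Mateo.

Mateo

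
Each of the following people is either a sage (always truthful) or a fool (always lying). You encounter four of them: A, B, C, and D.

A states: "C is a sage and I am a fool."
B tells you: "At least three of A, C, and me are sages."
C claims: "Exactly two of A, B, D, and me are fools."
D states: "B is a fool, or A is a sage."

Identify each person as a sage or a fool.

A: fool, B: fool, C: fool, D: sage

Consider A. Suppose A is a sage.
Then A's own statement would have to be true, but it can't be — contradiction.
So A is a fool.
With that fixed, B's statement is false, so B is a fool.
With that fixed, D's statement is true, so D is a sage.
Consider C. Suppose C is a sage.
Then A's statement comes out true, contradicting A being a fool.
So C is a fool.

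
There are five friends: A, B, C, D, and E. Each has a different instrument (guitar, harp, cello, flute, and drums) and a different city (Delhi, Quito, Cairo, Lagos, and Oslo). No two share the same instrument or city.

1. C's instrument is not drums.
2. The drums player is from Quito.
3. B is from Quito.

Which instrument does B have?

drums

With clues 1–3, cello, flute, guitar, and harp are impossible for B's instrument.
That leaves drums.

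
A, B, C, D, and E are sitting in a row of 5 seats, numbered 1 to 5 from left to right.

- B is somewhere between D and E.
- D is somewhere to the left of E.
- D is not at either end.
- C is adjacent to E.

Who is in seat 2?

With clues 1–2, E is ruled out for seat 2.
With clues 1–3, B is ruled out for seat 2.
With clues 1–4, A and C are ruled out for seat 2.
So seat 2 is D.

D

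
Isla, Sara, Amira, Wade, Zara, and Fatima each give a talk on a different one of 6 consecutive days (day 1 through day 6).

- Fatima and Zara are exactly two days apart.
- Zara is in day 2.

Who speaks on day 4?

Fatima

With clues 1–2, Amira, Isla, Sara, Wade, and Zara are ruled out for day 4.
So day 4 is Fatima.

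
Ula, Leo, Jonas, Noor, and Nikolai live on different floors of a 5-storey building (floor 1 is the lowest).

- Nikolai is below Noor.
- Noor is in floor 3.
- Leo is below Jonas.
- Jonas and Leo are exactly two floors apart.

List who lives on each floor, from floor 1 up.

From clue 1: Noor is in {2,3,4,5}.
From clues 1–2: Noor → floor 3.
From clues 1–3: Jonas is in {4,5}.
From clues 1–4: Nikolai → floor 1, Leo → floor 2, Jonas → floor 4, Ula → floor 5.

Nikolai, Leo, Noor, Jonas, Ula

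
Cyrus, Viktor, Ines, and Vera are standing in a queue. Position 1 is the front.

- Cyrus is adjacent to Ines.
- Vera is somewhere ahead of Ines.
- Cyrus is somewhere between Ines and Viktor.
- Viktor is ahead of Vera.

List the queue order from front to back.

From clues 1–2: Vera is in {1,2}.
From clues 1–3: Cyrus → position 3.
From clues 1–4: Viktor → position 1, Vera → position 2, Ines → position 4.

Viktor, Vera, Cyrus, Ines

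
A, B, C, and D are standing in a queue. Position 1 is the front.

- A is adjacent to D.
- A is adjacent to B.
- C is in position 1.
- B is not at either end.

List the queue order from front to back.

C, B, A, D

From clues 1–2: A is in {2,3}.
From clues 1–3: C → position 1, A → position 3.
From clues 1–4: B → position 2, D → position 4.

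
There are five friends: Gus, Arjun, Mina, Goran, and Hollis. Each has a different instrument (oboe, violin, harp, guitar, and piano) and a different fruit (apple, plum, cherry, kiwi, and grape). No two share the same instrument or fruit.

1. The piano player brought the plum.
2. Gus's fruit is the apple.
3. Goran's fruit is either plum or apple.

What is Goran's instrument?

piano

With clues 1–3, guitar, harp, oboe, and violin are impossible for Goran's instrument.
That leaves piano.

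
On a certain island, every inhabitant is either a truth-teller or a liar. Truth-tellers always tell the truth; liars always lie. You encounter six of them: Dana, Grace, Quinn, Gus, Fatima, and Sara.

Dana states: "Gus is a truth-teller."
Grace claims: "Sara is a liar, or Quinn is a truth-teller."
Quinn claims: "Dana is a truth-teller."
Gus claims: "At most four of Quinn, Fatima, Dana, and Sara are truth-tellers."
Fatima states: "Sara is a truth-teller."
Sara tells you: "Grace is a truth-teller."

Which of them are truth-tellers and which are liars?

Regardless of anyone's role, Gus's statement is true, so Gus is a truth-teller.
With that fixed, Dana's statement is true, so Dana is a truth-teller.
With that fixed, Quinn's statement is true, so Quinn is a truth-teller.
With that fixed, Grace's statement is true, so Grace is a truth-teller.
With that fixed, Sara's statement is true, so Sara is a truth-teller.
With that fixed, Fatima's statement is true, so Fatima is a truth-teller.

Dana: truth-teller, Grace: truth-teller, Quinn: truth-teller, Gus: truth-teller, Fatima: truth-teller, Sara: truth-teller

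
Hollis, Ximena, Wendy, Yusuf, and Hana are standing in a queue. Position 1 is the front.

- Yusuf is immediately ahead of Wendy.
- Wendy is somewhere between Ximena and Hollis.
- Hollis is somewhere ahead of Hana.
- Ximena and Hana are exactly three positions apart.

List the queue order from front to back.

From clue 1: Wendy is in {2,3,4,5}.
From clues 1–2: Wendy is in {3,4}.
From clues 1–3: Hollis is in {1,4}.
From clues 1–4: Hollis → position 1, Hana → position 2, Yusuf → position 3, Wendy → position 4, Ximena → position 5.

Hollis, Hana, Yusuf, Wendy, Ximena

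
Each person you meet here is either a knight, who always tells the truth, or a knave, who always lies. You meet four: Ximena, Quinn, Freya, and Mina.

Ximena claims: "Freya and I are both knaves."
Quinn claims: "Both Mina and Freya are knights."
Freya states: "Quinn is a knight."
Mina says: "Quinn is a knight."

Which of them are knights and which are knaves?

Ximena: knave, Quinn: knight, Freya: knight, Mina: knight

Consider Ximena. Suppose Ximena is a knight.
Then Ximena's own statement would have to be true, but it can't be — contradiction.
So Ximena is a knave.
Consider Quinn. Suppose Quinn is a knave.
Then no assignment of the remaining roles makes every statement match its speaker's type — contradiction.
So Quinn is a knight.
With that fixed, Freya's statement is true, so Freya is a knight.
With that fixed, Mina's statement is true, so Mina is a knight.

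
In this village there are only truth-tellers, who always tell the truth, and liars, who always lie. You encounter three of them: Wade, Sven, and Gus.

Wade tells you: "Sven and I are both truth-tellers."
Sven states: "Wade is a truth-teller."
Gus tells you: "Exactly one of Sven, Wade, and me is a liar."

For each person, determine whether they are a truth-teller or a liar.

Consider Wade. Suppose Wade is a truth-teller.
Then no assignment of the remaining roles makes every statement match its speaker's type — contradiction.
So Wade is a liar.
With that fixed, Sven's statement is false, so Sven is a liar.
With that fixed, Gus's statement is false, so Gus is a liar.

Wade: liar, Sven: liar, Gus: liar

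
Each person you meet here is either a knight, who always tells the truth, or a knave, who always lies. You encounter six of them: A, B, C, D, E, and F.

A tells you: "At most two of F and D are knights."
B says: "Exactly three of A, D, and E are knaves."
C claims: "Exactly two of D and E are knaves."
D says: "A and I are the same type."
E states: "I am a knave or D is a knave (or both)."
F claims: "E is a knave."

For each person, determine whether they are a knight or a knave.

A: knight, B: knave, C: knave, D: knave, E: knight, F: knave

Regardless of anyone's role, A's statement is true, so A is a knight.
With that fixed, B's statement is false, so B is a knave.
Consider C. Suppose C is a knight.
Then no assignment of the remaining roles makes every statement match its speaker's type — contradiction.
So C is a knave.
Consider D. Suppose D is a knight.
Then whichever role E has, E's statement has the wrong truth value — contradiction.
So D is a knave.
With that fixed, E's statement is true, so E is a knight.
With that fixed, F's statement is false, so F is a knave.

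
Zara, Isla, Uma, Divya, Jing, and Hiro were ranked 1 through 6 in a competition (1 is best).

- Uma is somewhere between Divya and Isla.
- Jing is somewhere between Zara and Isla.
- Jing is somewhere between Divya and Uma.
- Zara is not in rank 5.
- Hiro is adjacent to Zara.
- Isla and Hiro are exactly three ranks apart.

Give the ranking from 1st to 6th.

Divya, Zara, Hiro, Jing, Uma, Isla

From clue 1: Uma is in {2,3,4,5}.
From clues 1–3: Jing is in {3,4}.
From clues 1–5: Isla is in {1,6}.
From clues 1–6: Divya → rank 1, Zara → rank 2, Hiro → rank 3, Jing → rank 4, Uma → rank 5, Isla → rank 6.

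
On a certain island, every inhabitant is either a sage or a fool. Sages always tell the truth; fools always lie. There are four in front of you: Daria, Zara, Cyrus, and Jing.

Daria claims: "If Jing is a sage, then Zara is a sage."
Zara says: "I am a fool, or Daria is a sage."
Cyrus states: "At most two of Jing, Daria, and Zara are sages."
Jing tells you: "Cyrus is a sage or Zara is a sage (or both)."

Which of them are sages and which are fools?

Consider Daria. Suppose Daria is a fool.
Then whichever role Zara has, Zara's statement has the wrong truth value — contradiction.
So Daria is a sage.
With that fixed, Zara's statement is true, so Zara is a sage.
With that fixed, Jing's statement is true, so Jing is a sage.
With that fixed, Cyrus's statement is false, so Cyrus is a fool.

Daria: sage, Zara: sage, Cyrus: fool, Jing: sage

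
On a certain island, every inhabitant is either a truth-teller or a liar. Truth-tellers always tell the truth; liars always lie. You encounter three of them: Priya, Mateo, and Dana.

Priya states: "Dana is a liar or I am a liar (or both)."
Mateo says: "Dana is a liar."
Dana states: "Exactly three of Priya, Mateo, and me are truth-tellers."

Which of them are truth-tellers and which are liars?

Priya: truth-teller, Mateo: truth-teller, Dana: liar

Consider Priya. Suppose Priya is a liar.
Then Priya's own statement would have to be false, but it can't be — contradiction.
So Priya is a truth-teller.
Consider Mateo. Suppose Mateo is a liar.
Then no assignment of the remaining roles makes every statement match its speaker's type — contradiction.
So Mateo is a truth-teller.
Consider Dana. Suppose Dana is a truth-teller.
Then Priya's statement comes out false, contradicting Priya being a truth-teller.
So Dana is a liar.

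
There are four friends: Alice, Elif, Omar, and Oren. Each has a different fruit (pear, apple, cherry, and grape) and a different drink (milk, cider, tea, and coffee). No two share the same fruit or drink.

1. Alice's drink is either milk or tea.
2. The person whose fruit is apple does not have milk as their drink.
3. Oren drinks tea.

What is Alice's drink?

milk

Clue 1 rules out cider and coffee for Alice's drink.
With clues 1–3, tea is impossible for Alice's drink.
That leaves milk.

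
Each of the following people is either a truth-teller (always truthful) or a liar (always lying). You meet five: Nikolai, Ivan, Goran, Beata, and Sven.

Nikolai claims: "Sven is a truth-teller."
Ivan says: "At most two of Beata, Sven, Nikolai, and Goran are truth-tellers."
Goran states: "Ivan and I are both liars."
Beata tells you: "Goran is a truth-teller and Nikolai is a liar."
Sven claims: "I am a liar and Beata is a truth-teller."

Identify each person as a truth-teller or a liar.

Consider Nikolai. Suppose Nikolai is a truth-teller.
Then no assignment of the remaining roles makes every statement match its speaker's type — contradiction.
So Nikolai is a liar.
Consider Ivan. Suppose Ivan is a liar.
Then whichever role Goran has, Goran's statement has the wrong truth value — contradiction.
So Ivan is a truth-teller.
With that fixed, Goran's statement is false, so Goran is a liar.
With that fixed, Beata's statement is false, so Beata is a liar.
With that fixed, Sven's statement is false, so Sven is a liar.

Nikolai: liar, Ivan: truth-teller, Goran: liar, Beata: liar, Sven: liar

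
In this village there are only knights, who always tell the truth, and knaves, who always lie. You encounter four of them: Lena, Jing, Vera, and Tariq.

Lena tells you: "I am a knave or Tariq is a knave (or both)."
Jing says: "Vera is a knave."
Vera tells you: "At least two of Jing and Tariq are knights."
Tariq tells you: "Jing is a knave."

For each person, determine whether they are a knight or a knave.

Consider Lena. Suppose Lena is a knave.
Then Lena's own statement would have to be false, but it can't be — contradiction.
So Lena is a knight.
Consider Jing. Suppose Jing is a knave.
Then no assignment of the remaining roles makes every statement match its speaker's type — contradiction.
So Jing is a knight.
With that fixed, Tariq's statement is false, so Tariq is a knave.
With that fixed, Vera's statement is false, so Vera is a knave.

Lena: knight, Jing: knight, Vera: knave, Tariq: knave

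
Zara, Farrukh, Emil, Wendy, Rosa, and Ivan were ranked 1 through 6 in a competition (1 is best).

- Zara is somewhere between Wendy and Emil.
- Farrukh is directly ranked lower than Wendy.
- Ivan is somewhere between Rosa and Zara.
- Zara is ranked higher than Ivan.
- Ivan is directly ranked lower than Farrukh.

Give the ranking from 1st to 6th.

From clue 1: Zara is in {2,3,4,5}.
From clues 1–4: Zara is in {2,3}.
From clues 1–5: Emil → rank 1, Zara → rank 2, Wendy → rank 3, Farrukh → rank 4, Ivan → rank 5, Rosa → rank 6.

Emil, Zara, Wendy, Farrukh, Ivan, Rosa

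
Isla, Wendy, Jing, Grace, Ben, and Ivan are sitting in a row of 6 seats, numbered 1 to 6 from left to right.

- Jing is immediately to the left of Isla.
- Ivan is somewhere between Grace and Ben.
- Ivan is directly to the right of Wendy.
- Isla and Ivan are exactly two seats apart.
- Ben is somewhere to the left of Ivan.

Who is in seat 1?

Ben

With clue 1, Isla is ruled out for seat 1.
With clues 1–2, Ivan is ruled out for seat 1.
With clues 1–3, Wendy is ruled out for seat 1.
With clues 1–4, Jing is ruled out for seat 1.
With clues 1–5, Grace is ruled out for seat 1.
So seat 1 is Ben.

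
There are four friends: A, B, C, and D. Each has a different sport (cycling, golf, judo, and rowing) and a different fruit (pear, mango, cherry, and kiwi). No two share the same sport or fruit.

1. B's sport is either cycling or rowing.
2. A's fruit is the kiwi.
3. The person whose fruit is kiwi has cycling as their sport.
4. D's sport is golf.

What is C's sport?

With clues 1–3, cycling and rowing are impossible for C's sport.
With clues 1–4, golf is impossible for C's sport.
That leaves judo.

judo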